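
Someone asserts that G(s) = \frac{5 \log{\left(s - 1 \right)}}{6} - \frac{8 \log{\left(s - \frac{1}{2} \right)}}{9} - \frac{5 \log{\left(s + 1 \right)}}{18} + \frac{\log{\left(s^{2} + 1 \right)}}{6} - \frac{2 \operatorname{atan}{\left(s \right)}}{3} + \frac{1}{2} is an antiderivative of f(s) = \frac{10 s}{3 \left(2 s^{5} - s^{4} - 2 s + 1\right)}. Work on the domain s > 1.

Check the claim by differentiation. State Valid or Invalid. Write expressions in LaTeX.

d/ds[G] = \frac{10 s}{6 s^{5} - 3 s^{4} - 6 s + 3}
This equals f(s) exactly, so the claim holds.

Valid - the claim checks out under differentiation.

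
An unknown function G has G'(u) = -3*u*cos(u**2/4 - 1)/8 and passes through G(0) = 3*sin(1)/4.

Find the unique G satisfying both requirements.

G'(u) matches the chain-rule pattern g'(h)*h' with inner function h(u) = u**2/4 - 1; substituting w = h(u) collapses the integral.
A general antiderivative is -3*sin(u**2/4 - 1)/4 + C.
The condition gives C = 3*sin(1)/4 - (3*sin(1)/4) = 0.
So G(u) = -3*sin(u**2/4 - 1)/4.
Check: d/du[-3*sin(u**2/4 - 1)/4] = -3*u*cos(u**2/4 - 1)/8 = G'(u).

G(u) = -3*sin(u**2/4 - 1)/4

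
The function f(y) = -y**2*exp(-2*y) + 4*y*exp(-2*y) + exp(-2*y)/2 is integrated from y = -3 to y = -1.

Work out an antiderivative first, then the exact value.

Antiderivative: F(y) = (y**2 - 3*y - 2)*exp(-2*y)/2; value = -8*exp(6) + exp(2)

Recognize the product-rule pattern: f = u'v + uv' with u = y**2/2 - 3*y/2 - 1, v = exp(-2*y), so integration by parts undoes it.
F(y) = (y**2 - 3*y - 2)*exp(-2*y)/2 is an antiderivative of f.
Check: d/dy[(y**2 - 3*y - 2)*exp(-2*y)/2] = (-2*y**2 + 8*y + 1)*exp(-2*y)/2, which equals f(y).
F(-1) = exp(2); F(-3) = 8*exp(6).
Integral = F(-1) - F(-3) = -8*exp(6) + exp(2).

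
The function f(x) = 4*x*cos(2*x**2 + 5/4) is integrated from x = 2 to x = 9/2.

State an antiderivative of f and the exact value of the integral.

Antiderivative: F(x) = sin(2*x**2 + 5/4); value = sin(167/4) - sin(37/4)

f matches the chain-rule pattern g'(h)*h' with inner function h(x) = 2*x**2 + 5/4; substituting u = h(x) collapses the integral.
F(x) = sin(2*x**2 + 5/4) is an antiderivative of f.
Check: d/dx[sin(2*x**2 + 5/4)] = 4*x*cos(2*x**2 + 5/4) = f(x).
F(9/2) = sin(167/4); F(2) = sin(37/4).
Integral = F(9/2) - F(2) = sin(167/4) - sin(37/4).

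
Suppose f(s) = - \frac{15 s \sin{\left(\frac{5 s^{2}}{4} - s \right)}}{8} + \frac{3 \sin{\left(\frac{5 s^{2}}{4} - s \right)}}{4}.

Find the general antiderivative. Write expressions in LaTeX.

The substitution u = \frac{5 s^{2}}{4} - s works: f is exactly (dF/du)*(du/ds) for that inner function.
Check: d/ds[\frac{3 \cos{\left(\frac{5 s^{2}}{4} - s \right)}}{4}] = - \frac{15 s \sin{\left(\frac{5 s^{2}}{4} - s \right)}}{8} + \frac{3 \sin{\left(\frac{5 s^{2}}{4} - s \right)}}{4} = f(s).

F(s) = \frac{3 \cos{\left(\frac{5 s^{2}}{4} - s \right)}}{4} + C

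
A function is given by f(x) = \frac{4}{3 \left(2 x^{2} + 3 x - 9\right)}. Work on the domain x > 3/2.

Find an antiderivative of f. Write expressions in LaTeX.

An antiderivative is F(x) = \frac{4 \log{\left(x - \frac{3}{2} \right)}}{27} - \frac{4 \log{\left(x + 3 \right)}}{27}.

The denominator factors as 3 \left(x + 3\right) \left(2 x - 3\right); partial fractions split f into directly integrable pieces: \frac{8}{27 \left(2 x - 3\right)} - \frac{4}{27 \left(x + 3\right)}.
Check: d/dx[\frac{4 \log{\left(x - \frac{3}{2} \right)}}{27} - \frac{4 \log{\left(x + 3 \right)}}{27}] = \frac{4}{6 x^{2} + 9 x - 27}, which equals f(x).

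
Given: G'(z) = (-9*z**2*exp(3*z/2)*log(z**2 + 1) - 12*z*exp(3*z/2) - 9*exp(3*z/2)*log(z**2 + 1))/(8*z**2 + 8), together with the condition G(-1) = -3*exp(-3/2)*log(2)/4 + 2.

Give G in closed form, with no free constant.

G(z) = (-3*exp(3*z/2)*log(z**2 + 1) + 8)/4

Recognize the product-rule pattern: G'(z) = u'v + uv' with u = -3*exp(3*z/2)/4, v = log(z**2 + 1), so integration by parts undoes it.
A general antiderivative is -3*exp(3*z/2)*log(z**2 + 1)/4 + C.
The condition gives C = -3*exp(-3/2)*log(2)/4 + 2 - (-3*exp(-3/2)*log(2)/4) = 2.
So G(z) = (-3*exp(3*z/2)*log(z**2 + 1) + 8)/4.
Check: d/dz[(-3*exp(3*z/2)*log(z**2 + 1) + 8)/4] = (-9*z**2*exp(3*z/2)*log(z**2 + 1) - 12*z*exp(3*z/2) - 9*exp(3*z/2)*log(z**2 + 1))/(8*z**2 + 8) = G'(z).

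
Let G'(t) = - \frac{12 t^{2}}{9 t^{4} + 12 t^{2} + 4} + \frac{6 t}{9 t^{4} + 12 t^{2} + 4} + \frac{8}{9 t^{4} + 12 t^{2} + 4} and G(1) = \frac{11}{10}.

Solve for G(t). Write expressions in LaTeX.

G(t) = \frac{2 t}{\frac{3 t^{2}}{2} + 1} + \frac{1}{2} - \frac{1}{3 t^{2} + 2}

G'(t) has the shape u'v + uv' for u = \frac{1}{\frac{3 t^{2}}{2} + 1} and v = 2 t - \frac{1}{2} — it is the derivative of the product u*v.
A general antiderivative is \frac{2 t - \frac{1}{2}}{\frac{3 t^{2}}{2} + 1} + C.
The condition gives C = \frac{11}{10} - (\frac{3}{5}) = \frac{1}{2}.
So G(t) = \frac{2 t}{\frac{3 t^{2}}{2} + 1} + \frac{1}{2} - \frac{1}{3 t^{2} + 2}.
Check: d/dt[\frac{2 t}{\frac{3 t^{2}}{2} + 1} + \frac{1}{2} - \frac{1}{3 t^{2} + 2}] = \frac{- 12 t^{2} + 6 t + 8}{9 t^{4} + 12 t^{2} + 4}, which equals G'(t).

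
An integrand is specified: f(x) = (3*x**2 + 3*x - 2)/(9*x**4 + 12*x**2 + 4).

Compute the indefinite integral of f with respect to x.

Recognize the product-rule pattern: f = u'v + uv' with u = 1/(3*x**2 + 2), v = -x - 1/2, so integration by parts undoes it.
Check: d/dx[(-x - 1/2)/(3*x**2 + 2)] = (3*x**2 + 3*x - 2)/(9*x**4 + 12*x**2 + 4) = f(x).

F(x) = (-x - 1/2)/(3*x**2 + 2) + C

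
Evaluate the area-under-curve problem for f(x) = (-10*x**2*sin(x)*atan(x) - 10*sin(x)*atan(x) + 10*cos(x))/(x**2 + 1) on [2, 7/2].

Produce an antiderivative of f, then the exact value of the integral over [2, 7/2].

Recognize the product-rule pattern: f = u'v + uv' with u = 10*atan(x), v = cos(x), so integration by parts undoes it.
F(x) = 10*cos(x)*atan(x) is an antiderivative of f.
Check: d/dx[10*cos(x)*atan(x)] = (-10*x**2*sin(x)*atan(x) - 10*sin(x)*atan(x) + 10*cos(x))/(x**2 + 1) = f(x).
F(7/2) = 10*cos(7/2)*atan(7/2); F(2) = 10*cos(2)*atan(2).
Integral = F(7/2) - F(2) = 10*cos(7/2)*atan(7/2) - 10*cos(2)*atan(2).

Antiderivative: F(x) = 10*cos(x)*atan(x); value = 10*cos(7/2)*atan(7/2) - 10*cos(2)*atan(2)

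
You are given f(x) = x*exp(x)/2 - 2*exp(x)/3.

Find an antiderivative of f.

An antiderivative is F(x) = (3*x - 7)*exp(x)/6.

f has the shape u'v + uv' for u = x/2 - 7/6 and v = exp(x) — it is the derivative of the product u*v.
Check: d/dx[(3*x - 7)*exp(x)/6] = x*exp(x)/2 - 2*exp(x)/3 = f(x).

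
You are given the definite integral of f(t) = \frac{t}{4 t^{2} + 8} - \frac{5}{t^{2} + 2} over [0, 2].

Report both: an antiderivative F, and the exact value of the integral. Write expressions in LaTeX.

Antiderivative: F(t) = \frac{\log{\left(t^{2} + 2 \right)}}{8} - \frac{5 \sqrt{2} \operatorname{atan}{\left(\frac{\sqrt{2} t}{2} \right)}}{2}; value = - \frac{5 \sqrt{2} \operatorname{atan}{\left(\sqrt{2} \right)}}{2} - \frac{\log{\left(2 \right)}}{8} + \frac{\log{\left(6 \right)}}{8}

Integrate term by term and add the pieces.
F(t) = \frac{\log{\left(t^{2} + 2 \right)}}{8} - \frac{5 \sqrt{2} \operatorname{atan}{\left(\frac{\sqrt{2} t}{2} \right)}}{2} is an antiderivative of f.
Check: d/dt[\frac{\log{\left(t^{2} + 2 \right)}}{8} - \frac{5 \sqrt{2} \operatorname{atan}{\left(\frac{\sqrt{2} t}{2} \right)}}{2}] = \frac{t - 20}{4 t^{2} + 8}, which equals f(t).
F(2) = - \frac{5 \sqrt{2} \operatorname{atan}{\left(\sqrt{2} \right)}}{2} + \frac{\log{\left(6 \right)}}{8}; F(0) = \frac{\log{\left(2 \right)}}{8}.
Integral = F(2) - F(0) = - \frac{5 \sqrt{2} \operatorname{atan}{\left(\sqrt{2} \right)}}{2} - \frac{\log{\left(2 \right)}}{8} + \frac{\log{\left(6 \right)}}{8}.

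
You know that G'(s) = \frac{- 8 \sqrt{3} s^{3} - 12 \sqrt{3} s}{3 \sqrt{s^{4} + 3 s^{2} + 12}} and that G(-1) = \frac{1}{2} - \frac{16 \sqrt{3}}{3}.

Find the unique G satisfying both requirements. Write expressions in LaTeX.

The substitution u = \frac{s^{4}}{3} + s^{2} + 4 works: G'(s) is exactly (dG/du)*(du/ds) for that inner function.
A general antiderivative is - 4 \sqrt{\frac{s^{4}}{3} + s^{2} + 4} + C.
The condition gives C = \frac{1}{2} - \frac{16 \sqrt{3}}{3} - (- \frac{16 \sqrt{3}}{3}) = \frac{1}{2}.
So G(s) = \frac{1}{2} - 4 \sqrt{\frac{s^{4}}{3} + s^{2} + 4}.
Check: d/ds[\frac{1}{2} - 4 \sqrt{\frac{s^{4}}{3} + s^{2} + 4}] = \frac{- 8 \sqrt{3} s^{3} - 12 \sqrt{3} s}{3 \sqrt{s^{4} + 3 s^{2} + 12}} = G'(s).

G(s) = \frac{1}{2} - 4 \sqrt{\frac{s^{4}}{3} + s^{2} + 4}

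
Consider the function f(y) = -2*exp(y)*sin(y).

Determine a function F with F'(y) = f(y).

An antiderivative is F(y) = -exp(y)*sin(y) + exp(y)*cos(y).

For F(y) to be correct the identity F'(y) - f(y) = 0 must hold.
Check: d/dy[-exp(y)*sin(y) + exp(y)*cos(y)] = -2*exp(y)*sin(y) = f(y).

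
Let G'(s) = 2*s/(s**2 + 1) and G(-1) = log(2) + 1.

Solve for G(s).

G(s) = log(s**2 + 1) + 1

The substitution u = s**2 + 1 works: G'(s) is exactly (dG/du)*(du/ds) for that inner function.
A general antiderivative is log(s**2 + 1) + C.
The condition gives C = log(2) + 1 - (log(2)) = 1.
So G(s) = log(s**2 + 1) + 1.
Check: d/ds[log(s**2 + 1) + 1] = 2*s/(s**2 + 1) = G'(s).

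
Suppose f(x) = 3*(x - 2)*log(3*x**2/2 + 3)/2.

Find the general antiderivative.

F(x) = 3*(x**2*log(3*x**2/2 + 3) - x**2 - 4*x*log(3*x**2/2 + 3) + 8*x + 2*log(x**2 + 2) - 8*sqrt(2)*atan(sqrt(2)*x/2))/4 + C

Check any antiderivative F(x) by computing F'(x) and comparing it with f(x).
Check: d/dx[3*(x**2*log(3*x**2/2 + 3) - x**2 - 4*x*log(3*x**2/2 + 3) + 8*x + 2*log(x**2 + 2) - 8*sqrt(2)*atan(sqrt(2)*x/2))/4] = 3*x*log(x**2/2 + 1)/2 + 3*x*log(3)/2 - 3*log(x**2/2 + 1) - 3*log(3), which equals f(x).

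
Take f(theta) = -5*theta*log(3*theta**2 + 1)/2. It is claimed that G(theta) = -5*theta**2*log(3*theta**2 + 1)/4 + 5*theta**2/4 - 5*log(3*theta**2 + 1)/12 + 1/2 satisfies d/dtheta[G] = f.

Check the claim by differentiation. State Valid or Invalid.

Valid - differentiating G returns exactly f.

d/dtheta[G] = -5*theta*log(3*theta**2 + 1)/2
This equals f(theta) exactly, so the claim holds.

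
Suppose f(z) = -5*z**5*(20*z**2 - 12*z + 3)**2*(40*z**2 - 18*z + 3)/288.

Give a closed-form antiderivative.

f has the shape u'v + uv' for u = 5*z**6 and v = (-5*z**2/3 + z - 1/4)**3 — it is the derivative of the product u*v.
Check: d/dz[5*z**6*(-20*z**2 + 12*z - 3)**3/1728] = -2500*z**11/9 + 1375*z**10/3 - 2125*z**9/6 + 315*z**8/2 - 85*z**7/2 + 105*z**6/16 - 15*z**5/32, which equals f(z).

An antiderivative is F(z) = 5*z**6*(-20*z**2 + 12*z - 3)**3/1728.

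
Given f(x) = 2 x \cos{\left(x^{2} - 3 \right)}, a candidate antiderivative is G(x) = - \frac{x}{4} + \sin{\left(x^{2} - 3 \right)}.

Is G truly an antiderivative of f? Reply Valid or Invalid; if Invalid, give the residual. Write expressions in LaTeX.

Invalid: d/dx[G] - f = - \frac{1}{4}, which is not 0.

d/dx[G] = 2 x \cos{\left(x^{2} - 3 \right)} - \frac{1}{4}
d/dx[G] - f(x) = - \frac{1}{4} != 0.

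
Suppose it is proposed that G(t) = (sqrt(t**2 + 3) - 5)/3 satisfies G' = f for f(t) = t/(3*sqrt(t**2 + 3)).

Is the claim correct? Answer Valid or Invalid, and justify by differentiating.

Valid. The derivative of G reproduces f.

d/dt[G] = t/(3*sqrt(t**2 + 3))
This equals f(t) exactly, so the claim holds.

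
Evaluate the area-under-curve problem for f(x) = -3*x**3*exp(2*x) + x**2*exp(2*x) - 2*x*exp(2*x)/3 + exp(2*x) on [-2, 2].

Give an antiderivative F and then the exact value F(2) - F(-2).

Antiderivative: F(x) = -3*x**3*exp(2*x)/2 + 11*x**2*exp(2*x)/4 - 37*x*exp(2*x)/12 + 49*exp(2*x)/24; value = -41*exp(4)/8 - 749*exp(-4)/24

Recognize the product-rule pattern: f = u'v + uv' with u = -3*x**3/2 + 11*x**2/4 - 37*x/12 + 49/24, v = exp(2*x), so integration by parts undoes it.
F(x) = -3*x**3*exp(2*x)/2 + 11*x**2*exp(2*x)/4 - 37*x*exp(2*x)/12 + 49*exp(2*x)/24 is an antiderivative of f.
Check: d/dx[-3*x**3*exp(2*x)/2 + 11*x**2*exp(2*x)/4 - 37*x*exp(2*x)/12 + 49*exp(2*x)/24] = -3*x**3*exp(2*x) + x**2*exp(2*x) - 2*x*exp(2*x)/3 + exp(2*x) = f(x).
F(2) = -41*exp(4)/8; F(-2) = 749*exp(-4)/24.
Integral = F(2) - F(-2) = -41*exp(4)/8 - 749*exp(-4)/24.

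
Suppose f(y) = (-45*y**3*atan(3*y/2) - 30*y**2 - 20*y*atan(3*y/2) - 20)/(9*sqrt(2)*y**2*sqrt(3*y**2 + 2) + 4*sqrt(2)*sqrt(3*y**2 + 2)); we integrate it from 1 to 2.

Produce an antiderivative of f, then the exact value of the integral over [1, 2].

Recognize the product-rule pattern: f = u'v + uv' with u = -5*sqrt(3*y**2/2 + 1)/3, v = atan(3*y/2), so integration by parts undoes it.
F(y) = -5*sqrt(2)*sqrt(3*y**2 + 2)*atan(3*y/2)/6 is an antiderivative of f.
Check: d/dy[-5*sqrt(2)*sqrt(3*y**2 + 2)*atan(3*y/2)/6] = (-45*sqrt(2)*y**3*atan(3*y/2) - 30*sqrt(2)*y**2 - 20*sqrt(2)*y*atan(3*y/2) - 20*sqrt(2))/(18*y**2*sqrt(3*y**2 + 2) + 8*sqrt(3*y**2 + 2)), which equals f(y).
F(2) = -5*sqrt(7)*atan(3)/3; F(1) = -5*sqrt(10)*atan(3/2)/6.
Integral = F(2) - F(1) = -5*sqrt(7)*atan(3)/3 + 5*sqrt(10)*atan(3/2)/6.

Antiderivative: F(y) = -5*sqrt(2)*sqrt(3*y**2 + 2)*atan(3*y/2)/6; value = -5*sqrt(7)*atan(3)/3 + 5*sqrt(10)*atan(3/2)/6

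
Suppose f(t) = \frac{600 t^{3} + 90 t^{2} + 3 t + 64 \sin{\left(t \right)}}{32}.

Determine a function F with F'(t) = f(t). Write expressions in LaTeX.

An antiderivative is F(t) = \frac{3 t^{2} \left(10 t + 1\right)^{2} - 128 \cos{\left(t \right)}}{64}.

An antiderivative F(t) passes only if d/dt[F] lands on f(t) exactly.
Check: d/dt[\frac{3 t^{2} \left(10 t + 1\right)^{2} - 128 \cos{\left(t \right)}}{64}] = \frac{75 t^{3}}{4} + \frac{45 t^{2}}{16} + \frac{3 t}{32} + 2 \sin{\left(t \right)}, which equals f(t).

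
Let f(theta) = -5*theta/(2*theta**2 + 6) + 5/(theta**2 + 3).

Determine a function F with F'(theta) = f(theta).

An antiderivative is F(theta) = -5*log(theta**2 + 3)/4 + 5*sqrt(3)*atan(sqrt(3)*theta/3)/3.

The integrand splits into summands that can be handled one at a time.
Check: d/dtheta[-5*log(theta**2 + 3)/4 + 5*sqrt(3)*atan(sqrt(3)*theta/3)/3] = (10 - 5*theta)/(2*theta**2 + 6), which equals f(theta).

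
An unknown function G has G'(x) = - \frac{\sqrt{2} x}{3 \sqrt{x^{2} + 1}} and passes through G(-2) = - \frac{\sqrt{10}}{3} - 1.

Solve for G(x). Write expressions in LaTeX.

G(x) = \frac{- \sqrt{2} \sqrt{x^{2} + 1} - 3}{3}

G'(x) matches the chain-rule pattern g'(h)*h' with inner function h(x) = 2 x^{2} + 2; substituting u = h(x) collapses the integral.
A general antiderivative is - \frac{\sqrt{2 x^{2} + 2}}{3} + C.
The condition gives C = - \frac{\sqrt{10}}{3} - 1 - (- \frac{\sqrt{10}}{3}) = -1.
So G(x) = \frac{- \sqrt{2} \sqrt{x^{2} + 1} - 3}{3}.
Check: d/dx[\frac{- \sqrt{2} \sqrt{x^{2} + 1} - 3}{3}] = - \frac{\sqrt{2} x}{3 \sqrt{x^{2} + 1}} = G'(x).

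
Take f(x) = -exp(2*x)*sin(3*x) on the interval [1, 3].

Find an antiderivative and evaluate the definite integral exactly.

Antiderivative: F(x) = -2*exp(2*x)*sin(3*x)/13 + 3*exp(2*x)*cos(3*x)/13; value = 3*exp(6)*cos(9)/13 - 2*exp(6)*sin(9)/13 + 2*exp(2)*sin(3)/13 - 3*exp(2)*cos(3)/13

A first test for any F(x): its x-derivative must equal f(x) identically.
F(x) = -2*exp(2*x)*sin(3*x)/13 + 3*exp(2*x)*cos(3*x)/13 is an antiderivative of f.
Check: d/dx[-2*exp(2*x)*sin(3*x)/13 + 3*exp(2*x)*cos(3*x)/13] = -exp(2*x)*sin(3*x) = f(x).
F(3) = 3*exp(6)*cos(9)/13 - 2*exp(6)*sin(9)/13; F(1) = 3*exp(2)*cos(3)/13 - 2*exp(2)*sin(3)/13.
Integral = F(3) - F(1) = 3*exp(6)*cos(9)/13 - 2*exp(6)*sin(9)/13 + 2*exp(2)*sin(3)/13 - 3*exp(2)*cos(3)/13.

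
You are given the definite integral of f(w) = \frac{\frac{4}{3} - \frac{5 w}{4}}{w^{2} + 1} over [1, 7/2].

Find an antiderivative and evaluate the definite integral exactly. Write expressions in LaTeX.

For F(w) to be correct the identity F'(w) - f(w) = 0 must hold.
F(w) = - \frac{5 \log{\left(w^{2} + 1 \right)}}{8} + \frac{4 \operatorname{atan}{\left(w \right)}}{3} is an antiderivative of f.
Check: d/dw[- \frac{5 \log{\left(w^{2} + 1 \right)}}{8} + \frac{4 \operatorname{atan}{\left(w \right)}}{3}] = \frac{16 - 15 w}{12 w^{2} + 12}, which equals f(w).
F(7/2) = - \frac{5 \log{\left(\frac{53}{4} \right)}}{8} + \frac{4 \operatorname{atan}{\left(\frac{7}{2} \right)}}{3}; F(1) = - \frac{5 \log{\left(2 \right)}}{8} + \frac{\pi}{3}.
Integral = F(7/2) - F(1) = - \frac{5 \log{\left(\frac{53}{4} \right)}}{8} - \frac{\pi}{3} + \frac{5 \log{\left(2 \right)}}{8} + \frac{4 \operatorname{atan}{\left(\frac{7}{2} \right)}}{3}.

Antiderivative: F(w) = - \frac{5 \log{\left(w^{2} + 1 \right)}}{8} + \frac{4 \operatorname{atan}{\left(w \right)}}{3}; value = - \frac{5 \log{\left(\frac{53}{4} \right)}}{8} - \frac{\pi}{3} + \frac{5 \log{\left(2 \right)}}{8} + \frac{4 \operatorname{atan}{\left(\frac{7}{2} \right)}}{3}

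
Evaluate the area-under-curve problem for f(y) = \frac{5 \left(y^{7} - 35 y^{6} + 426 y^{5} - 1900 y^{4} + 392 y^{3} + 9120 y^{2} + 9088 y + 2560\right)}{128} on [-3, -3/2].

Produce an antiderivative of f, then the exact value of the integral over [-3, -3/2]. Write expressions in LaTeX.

Antiderivative: F(y) = \frac{5 y^{8}}{1024} - \frac{25 y^{7}}{128} + \frac{355 y^{6}}{128} - \frac{475 y^{5}}{32} + \frac{245 y^{4}}{64} + \frac{475 y^{3}}{4} + \frac{355 y^{2}}{2} + 100 y; value = - \frac{1172736075}{262144}

f matches the chain-rule pattern g'(h)*h' with inner function h(y) = \frac{y^{2}}{4} - \frac{5 y}{2} - 2; substituting u = h(y) collapses the integral.
F(y) = \frac{5 y^{8}}{1024} - \frac{25 y^{7}}{128} + \frac{355 y^{6}}{128} - \frac{475 y^{5}}{32} + \frac{245 y^{4}}{64} + \frac{475 y^{3}}{4} + \frac{355 y^{2}}{2} + 100 y is an antiderivative of f.
Check: d/dy[\frac{5 y^{8}}{1024} - \frac{25 y^{7}}{128} + \frac{355 y^{6}}{128} - \frac{475 y^{5}}{32} + \frac{245 y^{4}}{64} + \frac{475 y^{3}}{4} + \frac{355 y^{2}}{2} + 100 y] = \frac{5 y^{7}}{128} - \frac{175 y^{6}}{128} + \frac{1065 y^{5}}{64} - \frac{2375 y^{4}}{32} + \frac{245 y^{3}}{16} + \frac{1425 y^{2}}{4} + 355 y + 100, which equals f(y).
F(-3/2) = \frac{4127925}{262144}; F(-3) = \frac{4597125}{1024}.
Integral = F(-3/2) - F(-3) = - \frac{1172736075}{262144}.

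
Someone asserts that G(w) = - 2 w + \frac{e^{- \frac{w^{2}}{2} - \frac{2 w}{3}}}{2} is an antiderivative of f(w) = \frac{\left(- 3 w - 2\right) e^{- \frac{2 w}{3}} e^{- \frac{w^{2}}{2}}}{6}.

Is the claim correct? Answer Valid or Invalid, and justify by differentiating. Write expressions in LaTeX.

d/dw[G] = \frac{\left(- 3 w - 12 e^{\frac{2 w}{3}} e^{\frac{w^{2}}{2}} - 2\right) e^{- \frac{2 w}{3}} e^{- \frac{w^{2}}{2}}}{6}
d/dw[G] - f(w) = -2 != 0.

Invalid: d/dw[G] - f = -2, which is not 0.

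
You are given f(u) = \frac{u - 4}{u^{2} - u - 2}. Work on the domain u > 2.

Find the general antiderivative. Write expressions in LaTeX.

F(u) = - \frac{2 \log{\left(u - 2 \right)}}{3} + \frac{5 \log{\left(u + 1 \right)}}{3} + C

The denominator factors as \left(u - 2\right) \left(u + 1\right); partial fractions split f into directly integrable pieces: \frac{5}{3 \left(u + 1\right)} - \frac{2}{3 \left(u - 2\right)}.
Check: d/du[- \frac{2 \log{\left(u - 2 \right)}}{3} + \frac{5 \log{\left(u + 1 \right)}}{3}] = \frac{u - 4}{u^{2} - u - 2} = f(u).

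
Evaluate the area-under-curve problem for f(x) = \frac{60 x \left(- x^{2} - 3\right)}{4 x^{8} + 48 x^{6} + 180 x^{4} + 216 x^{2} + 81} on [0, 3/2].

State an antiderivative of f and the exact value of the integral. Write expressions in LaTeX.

The substitution u = \frac{2 x^{4}}{3} + 4 x^{2} + 3 works: f is exactly (dF/du)*(du/dx) for that inner function.
F(x) = \frac{5}{2 \left(\frac{2 x^{4}}{3} + 4 x^{2} + 3\right)} is an antiderivative of f.
Check: d/dx[\frac{5}{2 \left(\frac{2 x^{4}}{3} + 4 x^{2} + 3\right)}] = \frac{- 60 x^{3} - 180 x}{4 x^{8} + 48 x^{6} + 180 x^{4} + 216 x^{2} + 81}, which equals f(x).
F(3/2) = \frac{20}{123}; F(0) = \frac{5}{6}.
Integral = F(3/2) - F(0) = - \frac{55}{82}.

Antiderivative: F(x) = \frac{5}{2 \left(\frac{2 x^{4}}{3} + 4 x^{2} + 3\right)}; value = - \frac{55}{82}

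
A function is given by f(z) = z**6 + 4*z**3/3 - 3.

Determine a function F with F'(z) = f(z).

The integrand splits into summands that can be handled one at a time.
Check: d/dz[z**7/7 + z**4/3 - 3*z] = z**6 + 4*z**3/3 - 3 = f(z).

An antiderivative is F(z) = z**7/7 + z**4/3 - 3*z.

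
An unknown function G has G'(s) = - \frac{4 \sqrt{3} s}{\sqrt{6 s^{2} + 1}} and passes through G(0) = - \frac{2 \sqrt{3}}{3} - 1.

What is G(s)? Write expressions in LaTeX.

G(s) = \frac{\sqrt{3} \left(- 2 \sqrt{6 s^{2} + 1} - \sqrt{3}\right)}{3}

The substitution u = 2 s^{2} + \frac{1}{3} works: G'(s) is exactly (dG/du)*(du/ds) for that inner function.
A general antiderivative is - 2 \sqrt{2 s^{2} + \frac{1}{3}} + C.
The condition gives C = - \frac{2 \sqrt{3}}{3} - 1 - (- \frac{2 \sqrt{3}}{3}) = -1.
So G(s) = \frac{\sqrt{3} \left(- 2 \sqrt{6 s^{2} + 1} - \sqrt{3}\right)}{3}.
Check: d/ds[\frac{\sqrt{3} \left(- 2 \sqrt{6 s^{2} + 1} - \sqrt{3}\right)}{3}] = - \frac{4 \sqrt{3} s}{\sqrt{6 s^{2} + 1}} = G'(s).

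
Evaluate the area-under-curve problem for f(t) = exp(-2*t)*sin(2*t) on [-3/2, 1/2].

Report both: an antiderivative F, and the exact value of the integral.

Differentiate the proposed F(t) back; it has to land on f(t) exactly.
F(t) = -(sin(2*t) + cos(2*t))*exp(-2*t)/4 is an antiderivative of f.
Check: d/dt[-(sin(2*t) + cos(2*t))*exp(-2*t)/4] = exp(-2*t)*sin(2*t) = f(t).
F(1/2) = -exp(-1)*sin(1)/4 - exp(-1)*cos(1)/4; F(-3/2) = exp(3)*sin(3)/4 - exp(3)*cos(3)/4.
Integral = F(1/2) - F(-3/2) = exp(3)*cos(3)/4 - exp(3)*sin(3)/4 - exp(-1)*sin(1)/4 - exp(-1)*cos(1)/4.

Antiderivative: F(t) = -(sin(2*t) + cos(2*t))*exp(-2*t)/4; value = exp(3)*cos(3)/4 - exp(3)*sin(3)/4 - exp(-1)*sin(1)/4 - exp(-1)*cos(1)/4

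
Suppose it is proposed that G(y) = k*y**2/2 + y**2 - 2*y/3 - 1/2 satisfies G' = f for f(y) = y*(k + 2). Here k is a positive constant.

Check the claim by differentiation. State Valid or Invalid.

Invalid: d/dy[G] - f = -2/3, which is not 0.

d/dy[G] = k*y + 2*y - 2/3
d/dy[G] - f(y) = -2/3 != 0.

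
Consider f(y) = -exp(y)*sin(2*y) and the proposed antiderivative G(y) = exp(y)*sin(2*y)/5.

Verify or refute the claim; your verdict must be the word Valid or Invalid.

d/dy[G] = exp(y)*sin(2*y)/5 + 2*exp(y)*cos(2*y)/5
d/dy[G] - f(y) = 6*exp(y)*sin(2*y)/5 + 2*exp(y)*cos(2*y)/5 != 0.

Invalid: d/dy[G] - f = 6*exp(y)*sin(2*y)/5 + 2*exp(y)*cos(2*y)/5, which is not 0.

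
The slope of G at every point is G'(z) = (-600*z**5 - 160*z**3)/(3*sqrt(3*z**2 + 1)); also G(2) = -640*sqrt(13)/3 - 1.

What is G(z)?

G(z) = -(40*z**4*sqrt(3*z**2 + 1) + 3)/3

G'(z) has the shape u'v + uv' for u = -40*z**4/3 and v = sqrt(3*z**2 + 1) — it is the derivative of the product u*v.
A general antiderivative is -40*z**4*sqrt(3*z**2 + 1)/3 + C.
The condition gives C = -640*sqrt(13)/3 - 1 - (-640*sqrt(13)/3) = -1.
So G(z) = -(40*z**4*sqrt(3*z**2 + 1) + 3)/3.
Check: d/dz[-(40*z**4*sqrt(3*z**2 + 1) + 3)/3] = (-600*z**5 - 160*z**3)/(3*sqrt(3*z**2 + 1)) = G'(z).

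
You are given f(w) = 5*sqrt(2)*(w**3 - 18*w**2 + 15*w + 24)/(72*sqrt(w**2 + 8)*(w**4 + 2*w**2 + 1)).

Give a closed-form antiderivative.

An antiderivative is F(w) = (15*w*sqrt(w**2 + 8) - 5*sqrt(w**2 + 8))/(36*sqrt(2)*w**2 + 36*sqrt(2)).

Check any antiderivative F(w) by computing F'(w) and comparing it with f(w).
Check: d/dw[(15*w*sqrt(w**2 + 8) - 5*sqrt(w**2 + 8))/(36*sqrt(2)*w**2 + 36*sqrt(2))] = (5*sqrt(2)*w**3 - 90*sqrt(2)*w**2 + 75*sqrt(2)*w + 120*sqrt(2))/(72*w**4*sqrt(w**2 + 8) + 144*w**2*sqrt(w**2 + 8) + 72*sqrt(w**2 + 8)), which equals f(w).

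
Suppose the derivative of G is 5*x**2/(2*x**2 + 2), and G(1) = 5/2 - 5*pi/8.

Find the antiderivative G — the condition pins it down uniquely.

Check a candidate G(x) by differentiating: d/dx[G] must match the given G'(x).
A general antiderivative is 5*x/2 - 5*atan(x)/2 + C.
The condition gives C = 5/2 - 5*pi/8 - (5/2 - 5*pi/8) = 0.
So G(x) = 5*x/2 - 5*atan(x)/2.
Check: d/dx[5*x/2 - 5*atan(x)/2] = 5*x**2/(2*x**2 + 2) = G'(x).

G(x) = 5*x/2 - 5*atan(x)/2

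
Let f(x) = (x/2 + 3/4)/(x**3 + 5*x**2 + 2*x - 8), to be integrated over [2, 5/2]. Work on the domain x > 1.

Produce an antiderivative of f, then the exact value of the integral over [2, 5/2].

Factor the denominator (4*(x - 1)*(x + 2)*(x + 4)) and decompose: f = -1/(8*(x + 4)) + 1/(24*(x + 2)) + 1/(12*(x - 1)); each piece integrates to a log, atan, or power term.
F(x) = log(x - 1)/12 + log(x + 2)/24 - log(x + 4)/8 is an antiderivative of f.
Check: d/dx[log(x - 1)/12 + log(x + 2)/24 - log(x + 4)/8] = (2*x + 3)/(4*x**3 + 20*x**2 + 8*x - 32), which equals f(x).
F(5/2) = -log(13/2)/8 + log(3/2)/12 + log(9/2)/24; F(2) = -log(6)/8 + log(4)/24.
Integral = F(5/2) - F(2) = -log(13/2)/8 - log(4)/24 + log(3/2)/12 + log(9/2)/24 + log(6)/8.

Antiderivative: F(x) = log(x - 1)/12 + log(x + 2)/24 - log(x + 4)/8; value = -log(13/2)/8 - log(4)/24 + log(3/2)/12 + log(9/2)/24 + log(6)/8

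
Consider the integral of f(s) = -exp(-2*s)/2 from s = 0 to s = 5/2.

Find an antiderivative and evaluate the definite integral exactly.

Check any antiderivative F(s) by computing F'(s) and comparing it with f(s).
F(s) = exp(-2*s)/4 is an antiderivative of f.
Check: d/ds[exp(-2*s)/4] = -exp(-2*s)/2 = f(s).
F(5/2) = exp(-5)/4; F(0) = 1/4.
Integral = F(5/2) - F(0) = -1/4 + exp(-5)/4.

Antiderivative: F(s) = exp(-2*s)/4; value = -1/4 + exp(-5)/4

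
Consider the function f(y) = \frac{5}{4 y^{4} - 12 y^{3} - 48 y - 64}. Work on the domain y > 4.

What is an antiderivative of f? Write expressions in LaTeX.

An antiderivative is F(y) = - \frac{- 2 \log{\left(y - 4 \right)} + 8 \log{\left(y + 1 \right)} - 3 \log{\left(y^{2} + 4 \right)} + 8 \operatorname{atan}{\left(\frac{y}{2} \right)}}{160}.

Factor the denominator (4 \left(y - 4\right) \left(y + 1\right) \left(y^{2} + 4\right)) and decompose: f = \frac{3 y - 8}{80 \left(y^{2} + 4\right)} - \frac{1}{20 \left(y + 1\right)} + \frac{1}{80 \left(y - 4\right)}; each piece integrates to a log, atan, or power term.
Check: d/dy[- \frac{- 2 \log{\left(y - 4 \right)} + 8 \log{\left(y + 1 \right)} - 3 \log{\left(y^{2} + 4 \right)} + 8 \operatorname{atan}{\left(\frac{y}{2} \right)}}{160}] = \frac{5}{4 y^{4} - 12 y^{3} - 48 y - 64} = f(y).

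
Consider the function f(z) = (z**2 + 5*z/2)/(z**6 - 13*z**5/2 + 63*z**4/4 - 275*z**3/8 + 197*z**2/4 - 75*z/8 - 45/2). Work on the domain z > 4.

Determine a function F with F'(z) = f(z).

An antiderivative is F(z) = 208*log(z - 4)/4725 - 1402*log(z - 3/2)/21025 + 2*log(z + 1/2)/189 + 320*log(z**2 + 5)/52983 + 1004*sqrt(5)*atan(sqrt(5)*z/5)/52983 + 48/(290*z - 435).

The denominator factors as (z - 4)*(2*z - 3)**2*(2*z + 1)*(z**2 + 5); partial fractions split f into directly integrable pieces: 20*(32*z + 251)/(52983*(z**2 + 5)) + 4/(189*(2*z + 1)) - 2804/(21025*(2*z - 3)) - 96/(145*(2*z - 3)**2) + 208/(4725*(z - 4)).
Check: d/dz[208*log(z - 4)/4725 - 1402*log(z - 3/2)/21025 + 2*log(z + 1/2)/189 + 320*log(z**2 + 5)/52983 + 1004*sqrt(5)*atan(sqrt(5)*z/5)/52983 + 48/(290*z - 435)] = (8*z**2 + 20*z)/(8*z**6 - 52*z**5 + 126*z**4 - 275*z**3 + 394*z**2 - 75*z - 180), which equals f(z).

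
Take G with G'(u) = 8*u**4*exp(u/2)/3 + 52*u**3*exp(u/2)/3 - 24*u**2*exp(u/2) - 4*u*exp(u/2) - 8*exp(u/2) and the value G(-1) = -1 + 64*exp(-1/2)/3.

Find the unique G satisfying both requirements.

G'(u) has the shape v'r + vr' for v = 16*u**4/3 - 8*u**3 - 8*u and r = exp(u/2) — it is the derivative of the product v*r.
A general antiderivative is 4*(4*u**4/3 - 2*u**3 - 2*u)*exp(u/2) + C.
The condition gives C = -1 + 64*exp(-1/2)/3 - (64*exp(-1/2)/3) = -1.
So G(u) = 16*u**4*exp(u/2)/3 - 8*u**3*exp(u/2) - 8*u*exp(u/2) - 1.
Check: d/du[16*u**4*exp(u/2)/3 - 8*u**3*exp(u/2) - 8*u*exp(u/2) - 1] = 8*u**4*exp(u/2)/3 + 52*u**3*exp(u/2)/3 - 24*u**2*exp(u/2) - 4*u*exp(u/2) - 8*exp(u/2) = G'(u).

G(u) = 16*u**4*exp(u/2)/3 - 8*u**3*exp(u/2) - 8*u*exp(u/2) - 1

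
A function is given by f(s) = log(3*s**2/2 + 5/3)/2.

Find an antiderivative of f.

An antiderivative is F(s) = (3*s*log(3*s**2/2 + 5/3) - 6*s + 2*sqrt(10)*atan(3*sqrt(10)*s/10))/6.

Since d/ds undoes antidifferentiation here, F'(s) = f(s) is required of F(s).
Check: d/ds[(3*s*log(3*s**2/2 + 5/3) - 6*s + 2*sqrt(10)*atan(3*sqrt(10)*s/10))/6] = log(9*s**2 + 10)/2 - log(6)/2, which equals f(s).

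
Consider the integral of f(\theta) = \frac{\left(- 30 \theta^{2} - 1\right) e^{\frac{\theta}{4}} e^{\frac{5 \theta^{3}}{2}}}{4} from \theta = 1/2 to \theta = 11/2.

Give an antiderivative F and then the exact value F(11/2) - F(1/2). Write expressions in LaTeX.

Antiderivative: F(\theta) = - e^{\frac{5 \theta^{3}}{2} + \frac{\theta}{4}}; value = - e^{\frac{6677}{16}} + e^{\frac{7}{16}}

f matches the chain-rule pattern g'(h)*h' with inner function h(\theta) = \frac{5 \theta^{3}}{2} + \frac{\theta}{4}; substituting u = h(\theta) collapses the integral.
F(\theta) = - e^{\frac{5 \theta^{3}}{2} + \frac{\theta}{4}} is an antiderivative of f.
Check: d/d\theta[- e^{\frac{5 \theta^{3}}{2} + \frac{\theta}{4}}] = - \frac{15 \theta^{2} e^{\frac{\theta}{4}} e^{\frac{5 \theta^{3}}{2}}}{2} - \frac{e^{\frac{\theta}{4}} e^{\frac{5 \theta^{3}}{2}}}{4}, which equals f(\theta).
F(11/2) = - e^{\frac{6677}{16}}; F(1/2) = - e^{\frac{7}{16}}.
Integral = F(11/2) - F(1/2) = - e^{\frac{6677}{16}} + e^{\frac{7}{16}}.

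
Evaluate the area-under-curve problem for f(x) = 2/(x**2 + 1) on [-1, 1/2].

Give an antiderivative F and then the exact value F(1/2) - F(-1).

Antiderivative: F(x) = 2*atan(x); value = 2*atan(1/2) + pi/2

Since d/dx undoes antidifferentiation here, F'(x) = f(x) is required of F(x).
F(x) = 2*atan(x) is an antiderivative of f.
Check: d/dx[2*atan(x)] = 2/(x**2 + 1) = f(x).
F(1/2) = 2*atan(1/2); F(-1) = -pi/2.
Integral = F(1/2) - F(-1) = 2*atan(1/2) + pi/2.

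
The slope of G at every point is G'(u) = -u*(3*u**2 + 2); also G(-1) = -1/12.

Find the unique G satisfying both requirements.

G(u) = (-9*u**4 - 12*u**2 + 20)/12

Differentiate the proposed G(u) back; it has to land on the given G'(u).
A general antiderivative is -3*u**4/4 - u**2 + 2/3 + C.
The condition gives C = -1/12 - (-13/12) = 1.
So G(u) = (-9*u**4 - 12*u**2 + 20)/12.
Check: d/du[(-9*u**4 - 12*u**2 + 20)/12] = -3*u**3 - 2*u, which equals G'(u).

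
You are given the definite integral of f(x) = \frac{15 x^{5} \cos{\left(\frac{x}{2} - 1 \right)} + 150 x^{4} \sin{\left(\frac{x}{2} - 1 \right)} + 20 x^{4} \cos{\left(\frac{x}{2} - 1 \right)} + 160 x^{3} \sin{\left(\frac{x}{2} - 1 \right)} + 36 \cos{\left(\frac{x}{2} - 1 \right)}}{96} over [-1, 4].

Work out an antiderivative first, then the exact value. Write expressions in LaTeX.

Antiderivative: F(x) = \frac{\left(15 x^{5} + 20 x^{4} + 36\right) \sin{\left(\frac{x}{2} - 1 \right)}}{48}; value = \frac{41 \sin{\left(\frac{3}{2} \right)}}{48} + \frac{5129 \sin{\left(1 \right)}}{12}

f has the shape u'v + uv' for u = \frac{5 x^{5}}{16} + \frac{5 x^{4}}{12} + \frac{3}{4} and v = \sin{\left(\frac{x}{2} - 1 \right)} — it is the derivative of the product u*v.
F(x) = \frac{\left(15 x^{5} + 20 x^{4} + 36\right) \sin{\left(\frac{x}{2} - 1 \right)}}{48} is an antiderivative of f.
Check: d/dx[\frac{\left(15 x^{5} + 20 x^{4} + 36\right) \sin{\left(\frac{x}{2} - 1 \right)}}{48}] = \frac{5 x^{5} \cos{\left(\frac{x}{2} - 1 \right)}}{32} + \frac{25 x^{4} \sin{\left(\frac{x}{2} - 1 \right)}}{16} + \frac{5 x^{4} \cos{\left(\frac{x}{2} - 1 \right)}}{24} + \frac{5 x^{3} \sin{\left(\frac{x}{2} - 1 \right)}}{3} + \frac{3 \cos{\left(\frac{x}{2} - 1 \right)}}{8}, which equals f(x).
F(4) = \frac{5129 \sin{\left(1 \right)}}{12}; F(-1) = - \frac{41 \sin{\left(\frac{3}{2} \right)}}{48}.
Integral = F(4) - F(-1) = \frac{41 \sin{\left(\frac{3}{2} \right)}}{48} + \frac{5129 \sin{\left(1 \right)}}{12}.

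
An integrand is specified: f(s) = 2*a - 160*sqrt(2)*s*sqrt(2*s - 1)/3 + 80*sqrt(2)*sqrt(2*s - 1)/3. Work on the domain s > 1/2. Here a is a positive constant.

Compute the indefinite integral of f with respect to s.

The integrand splits into summands that can be handled one at a time.
Check: d/ds[2*a*s - 64*s**2*sqrt(4*s - 2)/3 + 64*s*sqrt(4*s - 2)/3 - 16*sqrt(4*s - 2)/3] = (6*a*sqrt(2*s - 1) - 320*sqrt(2)*s**2 + 320*sqrt(2)*s - 80*sqrt(2))/(3*sqrt(2*s - 1)), which equals f(s).

F(s) = 2*a*s - 64*s**2*sqrt(4*s - 2)/3 + 64*s*sqrt(4*s - 2)/3 - 16*sqrt(4*s - 2)/3 + C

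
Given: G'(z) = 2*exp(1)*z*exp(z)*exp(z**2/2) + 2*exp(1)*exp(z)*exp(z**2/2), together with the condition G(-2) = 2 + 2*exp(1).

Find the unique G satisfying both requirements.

G(z) = 2*(exp(z**2/2 + z + 1) + 1)

The substitution u = z**2/2 + z + 1 works: G'(z) is exactly (dG/du)*(du/dz) for that inner function.
A general antiderivative is 2*exp(z**2/2 + z + 1) + C.
The condition gives C = 2 + 2*exp(1) - (2*exp(1)) = 2.
So G(z) = 2*(exp(z**2/2 + z + 1) + 1).
Check: d/dz[2*(exp(z**2/2 + z + 1) + 1)] = 2*exp(1)*z*exp(z)*exp(z**2/2) + 2*exp(1)*exp(z)*exp(z**2/2) = G'(z).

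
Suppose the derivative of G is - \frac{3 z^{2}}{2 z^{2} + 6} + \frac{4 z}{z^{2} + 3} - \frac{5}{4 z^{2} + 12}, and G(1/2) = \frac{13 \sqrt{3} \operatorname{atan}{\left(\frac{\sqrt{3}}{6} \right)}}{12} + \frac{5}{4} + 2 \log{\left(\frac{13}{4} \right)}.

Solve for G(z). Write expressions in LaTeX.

G(z) = - \frac{3 z}{2} + 2 \log{\left(z^{2} + 3 \right)} + \frac{13 \sqrt{3} \operatorname{atan}{\left(\frac{\sqrt{3} z}{3} \right)}}{12} + 2

The integrand splits into summands that can be handled one at a time.
A general antiderivative is - \frac{3 z}{2} + 2 \log{\left(z^{2} + 3 \right)} + \frac{13 \sqrt{3} \operatorname{atan}{\left(\frac{\sqrt{3} z}{3} \right)}}{12} + C.
The condition gives C = \frac{13 \sqrt{3} \operatorname{atan}{\left(\frac{\sqrt{3}}{6} \right)}}{12} + \frac{5}{4} + 2 \log{\left(\frac{13}{4} \right)} - (- \frac{3}{4} + \frac{13 \sqrt{3} \operatorname{atan}{\left(\frac{\sqrt{3}}{6} \right)}}{12} + 2 \log{\left(\frac{13}{4} \right)}) = 2.
So G(z) = - \frac{3 z}{2} + 2 \log{\left(z^{2} + 3 \right)} + \frac{13 \sqrt{3} \operatorname{atan}{\left(\frac{\sqrt{3} z}{3} \right)}}{12} + 2.
Check: d/dz[- \frac{3 z}{2} + 2 \log{\left(z^{2} + 3 \right)} + \frac{13 \sqrt{3} \operatorname{atan}{\left(\frac{\sqrt{3} z}{3} \right)}}{12} + 2] = \frac{- 6 z^{2} + 16 z - 5}{4 z^{2} + 12}, which equals G'(z).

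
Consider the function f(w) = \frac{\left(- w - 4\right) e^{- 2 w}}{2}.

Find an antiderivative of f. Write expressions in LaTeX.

Recognize the product-rule pattern: f = u'v + uv' with u = \frac{w}{4} + \frac{9}{8}, v = e^{- 2 w}, so integration by parts undoes it.
Check: d/dw[\frac{\left(2 w + 9\right) e^{- 2 w}}{8}] = \frac{\left(- w - 4\right) e^{- 2 w}}{2} = f(w).

An antiderivative is F(w) = \frac{\left(2 w + 9\right) e^{- 2 w}}{8}.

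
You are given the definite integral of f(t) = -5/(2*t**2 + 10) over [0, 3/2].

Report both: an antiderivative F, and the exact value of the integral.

Antiderivative: F(t) = -sqrt(5)*atan(sqrt(5)*t/5)/2; value = -sqrt(5)*atan(3*sqrt(5)/10)/2

For F(t) to be correct the identity F'(t) - f(t) = 0 must hold.
F(t) = -sqrt(5)*atan(sqrt(5)*t/5)/2 is an antiderivative of f.
Check: d/dt[-sqrt(5)*atan(sqrt(5)*t/5)/2] = -5/(2*t**2 + 10) = f(t).
F(3/2) = -sqrt(5)*atan(3*sqrt(5)/10)/2; F(0) = 0.
Integral = F(3/2) - F(0) = -sqrt(5)*atan(3*sqrt(5)/10)/2.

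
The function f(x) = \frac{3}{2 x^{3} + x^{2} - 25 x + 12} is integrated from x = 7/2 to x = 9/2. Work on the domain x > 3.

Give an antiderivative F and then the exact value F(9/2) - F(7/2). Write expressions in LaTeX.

Antiderivative: F(x) = \frac{3 \log{\left(x - 3 \right)}}{35} - \frac{2 \log{\left(x - \frac{1}{2} \right)}}{15} + \frac{\log{\left(x + 4 \right)}}{21}; value = - \frac{2 \log{\left(4 \right)}}{15} - \frac{\log{\left(\frac{15}{2} \right)}}{21} + \frac{3 \log{\left(\frac{3}{2} \right)}}{35} + \frac{3 \log{\left(2 \right)}}{35} + \frac{\log{\left(\frac{17}{2} \right)}}{21} + \frac{2 \log{\left(3 \right)}}{15}

The denominator factors as \left(x - 3\right) \left(x + 4\right) \left(2 x - 1\right); partial fractions split f into directly integrable pieces: - \frac{4}{15 \left(2 x - 1\right)} + \frac{1}{21 \left(x + 4\right)} + \frac{3}{35 \left(x - 3\right)}.
F(x) = \frac{3 \log{\left(x - 3 \right)}}{35} - \frac{2 \log{\left(x - \frac{1}{2} \right)}}{15} + \frac{\log{\left(x + 4 \right)}}{21} is an antiderivative of f.
Check: d/dx[\frac{3 \log{\left(x - 3 \right)}}{35} - \frac{2 \log{\left(x - \frac{1}{2} \right)}}{15} + \frac{\log{\left(x + 4 \right)}}{21}] = \frac{3}{2 x^{3} + x^{2} - 25 x + 12} = f(x).
F(9/2) = - \frac{2 \log{\left(4 \right)}}{15} + \frac{3 \log{\left(\frac{3}{2} \right)}}{35} + \frac{\log{\left(\frac{17}{2} \right)}}{21}; F(7/2) = - \frac{2 \log{\left(3 \right)}}{15} - \frac{3 \log{\left(2 \right)}}{35} + \frac{\log{\left(\frac{15}{2} \right)}}{21}.
Integral = F(9/2) - F(7/2) = - \frac{2 \log{\left(4 \right)}}{15} - \frac{\log{\left(\frac{15}{2} \right)}}{21} + \frac{3 \log{\left(\frac{3}{2} \right)}}{35} + \frac{3 \log{\left(2 \right)}}{35} + \frac{\log{\left(\frac{17}{2} \right)}}{21} + \frac{2 \log{\left(3 \right)}}{15}.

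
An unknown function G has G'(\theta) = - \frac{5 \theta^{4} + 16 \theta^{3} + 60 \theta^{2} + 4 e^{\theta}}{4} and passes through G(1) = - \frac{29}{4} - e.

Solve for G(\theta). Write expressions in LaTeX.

G(\theta) = - \frac{\theta^{5}}{4} - \theta^{4} - 5 \theta^{3} - e^{\theta} - 1

A candidate passes only if d/d\theta[G] lands on the given G'(\theta) exactly.
A general antiderivative is - \frac{\theta^{5}}{4} - \theta^{4} - 5 \theta^{3} - e^{\theta} - 1 + C.
The condition gives C = - \frac{29}{4} - e - (- \frac{29}{4} - e) = 0.
So G(\theta) = - \frac{\theta^{5}}{4} - \theta^{4} - 5 \theta^{3} - e^{\theta} - 1.
Check: d/d\theta[- \frac{\theta^{5}}{4} - \theta^{4} - 5 \theta^{3} - e^{\theta} - 1] = - \frac{5 \theta^{4}}{4} - 4 \theta^{3} - 15 \theta^{2} - e^{\theta}, which equals G'(\theta).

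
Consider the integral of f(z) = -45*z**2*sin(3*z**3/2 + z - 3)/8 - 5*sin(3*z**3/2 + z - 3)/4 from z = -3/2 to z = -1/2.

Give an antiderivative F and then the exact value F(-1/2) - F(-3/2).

Antiderivative: F(z) = 5*cos(3*z**3/2 + z - 3)/4; value = 5*cos(59/16)/4 - 5*cos(153/16)/4

f matches the chain-rule pattern g'(h)*h' with inner function h(z) = 3*z**3/2 + z - 3; substituting u = h(z) collapses the integral.
F(z) = 5*cos(3*z**3/2 + z - 3)/4 is an antiderivative of f.
Check: d/dz[5*cos(3*z**3/2 + z - 3)/4] = -45*z**2*sin(3*z**3/2 + z - 3)/8 - 5*sin(3*z**3/2 + z - 3)/4 = f(z).
F(-1/2) = 5*cos(59/16)/4; F(-3/2) = 5*cos(153/16)/4.
Integral = F(-1/2) - F(-3/2) = 5*cos(59/16)/4 - 5*cos(153/16)/4.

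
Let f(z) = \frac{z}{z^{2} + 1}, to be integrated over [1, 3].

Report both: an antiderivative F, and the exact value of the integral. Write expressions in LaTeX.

The substitution u = z^{2} + 1 works: f is exactly (dF/du)*(du/dz) for that inner function.
F(z) = \frac{\log{\left(z^{2} + 1 \right)}}{2} is an antiderivative of f.
Check: d/dz[\frac{\log{\left(z^{2} + 1 \right)}}{2}] = \frac{z}{z^{2} + 1} = f(z).
F(3) = \frac{\log{\left(10 \right)}}{2}; F(1) = \frac{\log{\left(2 \right)}}{2}.
Integral = F(3) - F(1) = - \frac{\log{\left(2 \right)}}{2} + \frac{\log{\left(10 \right)}}{2}.

Antiderivative: F(z) = \frac{\log{\left(z^{2} + 1 \right)}}{2}; value = - \frac{\log{\left(2 \right)}}{2} + \frac{\log{\left(10 \right)}}{2}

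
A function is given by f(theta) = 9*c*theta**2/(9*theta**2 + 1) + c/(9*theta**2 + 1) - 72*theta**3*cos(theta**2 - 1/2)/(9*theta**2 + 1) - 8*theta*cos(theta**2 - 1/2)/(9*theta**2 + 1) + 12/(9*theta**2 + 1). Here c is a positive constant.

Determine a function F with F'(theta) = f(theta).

An antiderivative is F(theta) = c*theta - 4*sin(theta**2 - 1/2) + 4*atan(3*theta).

The integrand splits into summands that can be handled one at a time.
Check: d/dtheta[c*theta - 4*sin(theta**2 - 1/2) + 4*atan(3*theta)] = (9*c*theta**2 + c - 72*theta**3*cos(theta**2 - 1/2) - 8*theta*cos(theta**2 - 1/2) + 12)/(9*theta**2 + 1), which equals f(theta).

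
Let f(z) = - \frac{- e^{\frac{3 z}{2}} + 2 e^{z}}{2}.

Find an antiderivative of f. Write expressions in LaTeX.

An antiderivative is F(z) = \frac{e^{\frac{3 z}{2}}}{3} - e^{z}.

Recover f(z) by differentiating a candidate F(z); any mismatch rules it out.
Check: d/dz[\frac{e^{\frac{3 z}{2}}}{3} - e^{z}] = \frac{e^{\frac{3 z}{2}}}{2} - e^{z}, which equals f(z).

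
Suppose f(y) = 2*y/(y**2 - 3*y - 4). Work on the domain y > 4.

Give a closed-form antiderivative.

An antiderivative is F(y) = 8*log(y - 4)/5 + 2*log(y + 1)/5.

Factor the denominator ((y - 4)*(y + 1)) and decompose: f = 2/(5*(y + 1)) + 8/(5*(y - 4)); each piece integrates to a log, atan, or power term.
Check: d/dy[8*log(y - 4)/5 + 2*log(y + 1)/5] = 2*y/(y**2 - 3*y - 4) = f(y).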